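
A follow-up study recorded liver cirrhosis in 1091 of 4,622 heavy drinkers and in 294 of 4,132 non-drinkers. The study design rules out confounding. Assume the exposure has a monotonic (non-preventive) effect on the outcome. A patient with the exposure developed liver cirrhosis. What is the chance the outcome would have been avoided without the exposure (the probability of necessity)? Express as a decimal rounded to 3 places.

PN ≈ 0.699

p₁ = P(outcome | exposed) = 1091/4622 = 0.23605
p₀ = P(outcome | unexposed) = 294/4132 = 0.071152
Under exogeneity and monotonicity, PN = (p₁ − p₀) / p₁.
PN = (0.23605 − 0.071152) / 0.23605 = 0.16489 / 0.23605 ≈ 0.6986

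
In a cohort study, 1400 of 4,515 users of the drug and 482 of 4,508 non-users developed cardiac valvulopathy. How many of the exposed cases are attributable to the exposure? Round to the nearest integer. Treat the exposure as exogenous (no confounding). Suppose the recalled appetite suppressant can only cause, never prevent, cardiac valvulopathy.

p₁ = P(outcome | exposed) = 1400/4515 = 0.31008
p₀ = P(outcome | unexposed) = 482/4508 = 0.10692
PN = (p₁ − p₀)/p₁ = (0.31008 − 0.10692) / 0.31008 ≈ 0.65518.
Attributable cases ≈ PN × (exposed cases) = 0.65518 × 1400 ≈ 917.25.

about 917 cases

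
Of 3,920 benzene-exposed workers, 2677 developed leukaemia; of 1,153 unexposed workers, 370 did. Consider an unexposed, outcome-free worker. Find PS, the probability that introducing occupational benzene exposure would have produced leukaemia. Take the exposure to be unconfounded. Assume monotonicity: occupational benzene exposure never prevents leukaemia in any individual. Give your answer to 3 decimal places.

p₁ = P(outcome | exposed) = 2677/3920 = 0.68291
p₀ = P(outcome | unexposed) = 370/1153 = 0.3209
Under exogeneity and monotonicity, PS = (p₁ − p₀) / (1 − p₀).
PS = (0.68291 − 0.3209) / (1 − 0.3209) = 0.36201 / 0.6791 ≈ 0.5331

PS ≈ 0.533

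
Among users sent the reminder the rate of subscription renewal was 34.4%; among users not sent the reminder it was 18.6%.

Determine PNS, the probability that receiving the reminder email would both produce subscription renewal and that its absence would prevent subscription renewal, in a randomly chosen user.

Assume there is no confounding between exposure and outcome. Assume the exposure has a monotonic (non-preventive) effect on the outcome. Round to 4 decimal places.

p₁ = 0.344, p₀ = 0.186.
Under exogeneity and monotonicity, PNS = p₁ − p₀.
PNS = 0.344 − 0.186 = 0.158

PNS ≈ 0.1580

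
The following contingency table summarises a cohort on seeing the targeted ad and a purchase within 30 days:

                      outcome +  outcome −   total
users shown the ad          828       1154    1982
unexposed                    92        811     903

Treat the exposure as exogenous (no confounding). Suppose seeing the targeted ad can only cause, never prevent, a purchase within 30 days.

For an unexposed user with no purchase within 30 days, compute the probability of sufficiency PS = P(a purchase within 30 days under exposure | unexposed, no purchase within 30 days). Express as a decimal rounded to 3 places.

p₁ = P(outcome | exposed) = 828/1982 = 0.41776
p₀ = P(outcome | unexposed) = 92/903 = 0.10188
Under exogeneity and monotonicity, PS = (p₁ − p₀)/(1 − p₀).
PS = (0.41776 − 0.10188) / 0.89812 ≈ 0.3517

PS ≈ 0.352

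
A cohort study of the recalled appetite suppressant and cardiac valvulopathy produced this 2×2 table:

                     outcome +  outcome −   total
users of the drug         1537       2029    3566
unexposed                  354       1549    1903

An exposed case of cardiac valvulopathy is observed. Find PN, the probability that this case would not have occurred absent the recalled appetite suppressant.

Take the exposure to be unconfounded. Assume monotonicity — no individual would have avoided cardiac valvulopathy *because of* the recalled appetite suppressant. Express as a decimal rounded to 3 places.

p₁ = P(outcome | exposed) = 1537/3566 = 0.43102
p₀ = P(outcome | unexposed) = 354/1903 = 0.18602
Under exogeneity and monotonicity, PN = (p₁ − p₀) / p₁.
PN = (0.43102 − 0.18602) / 0.43102 = 0.24499 / 0.43102 ≈ 0.5684

PN ≈ 0.568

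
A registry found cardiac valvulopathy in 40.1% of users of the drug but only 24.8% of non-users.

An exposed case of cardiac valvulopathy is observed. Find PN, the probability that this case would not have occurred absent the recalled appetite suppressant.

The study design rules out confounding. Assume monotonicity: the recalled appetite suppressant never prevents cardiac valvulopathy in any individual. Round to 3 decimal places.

PN ≈ 0.382

p₁ = 0.401, p₀ = 0.248.
Under exogeneity and monotonicity, PN = (p₁ − p₀) / p₁.
PN = (0.401 − 0.248) / 0.401 = 0.153 / 0.401 ≈ 0.3815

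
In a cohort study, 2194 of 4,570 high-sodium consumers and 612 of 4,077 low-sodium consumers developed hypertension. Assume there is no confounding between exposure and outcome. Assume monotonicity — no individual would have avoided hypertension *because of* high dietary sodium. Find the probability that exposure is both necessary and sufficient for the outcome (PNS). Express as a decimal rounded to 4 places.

p₁ = P(outcome | exposed) = 2194/4570 = 0.48009
p₀ = P(outcome | unexposed) = 612/4077 = 0.15011
Under exogeneity and monotonicity, PNS = p₁ − p₀.
PNS = 0.48009 − 0.15011 = 0.32998

PNS ≈ 0.3300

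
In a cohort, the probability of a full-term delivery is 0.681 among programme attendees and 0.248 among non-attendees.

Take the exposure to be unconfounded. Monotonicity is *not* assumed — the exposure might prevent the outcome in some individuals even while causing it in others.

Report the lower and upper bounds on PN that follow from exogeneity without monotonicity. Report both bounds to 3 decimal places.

0.636 ≤ PN ≤ 1.000

Let p₁ = 0.681, p₀ = 0.248.
Under exogeneity alone the bounds on PN are max{0,(p₁−p₀)/p₁} ≤ PN ≤ min{1,(1−p₀)/p₁}.
  lower = (p₁ − p₀)/p₁ = 0.433 / 0.681 ≈ 0.6358
  upper = min{1, (1 − p₀)/p₁} = 0.752 / 0.681 ≈ 1.1043 → capped at 1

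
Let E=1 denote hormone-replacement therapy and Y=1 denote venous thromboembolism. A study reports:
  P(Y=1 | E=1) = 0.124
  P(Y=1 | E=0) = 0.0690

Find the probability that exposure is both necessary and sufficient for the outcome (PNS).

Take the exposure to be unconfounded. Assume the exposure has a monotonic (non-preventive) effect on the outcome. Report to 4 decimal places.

PNS ≈ 0.0550

Let p₁ = 0.124, p₀ = 0.069.
Under exogeneity and monotonicity, PNS = p₁ − p₀.
PNS = 0.124 − 0.069 = 0.055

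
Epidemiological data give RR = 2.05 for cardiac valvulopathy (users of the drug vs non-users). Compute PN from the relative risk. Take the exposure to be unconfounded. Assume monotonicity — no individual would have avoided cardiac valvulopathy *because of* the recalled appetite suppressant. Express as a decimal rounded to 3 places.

PN ≈ 0.512

Under exogeneity and monotonicity, PN = (RR − 1) / RR = 1 − 1/RR.
PN = (2.05 − 1) / 2.05 = 1.05 / 2.05 ≈ 0.5122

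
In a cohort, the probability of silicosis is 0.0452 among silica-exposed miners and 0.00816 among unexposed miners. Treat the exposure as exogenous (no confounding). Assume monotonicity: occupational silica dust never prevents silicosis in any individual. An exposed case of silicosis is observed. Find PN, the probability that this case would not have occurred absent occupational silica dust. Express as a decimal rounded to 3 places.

PN ≈ 0.819

Let p₁ = 0.0452, p₀ = 0.00816.
Under exogeneity and monotonicity, PN = (p₁ − p₀) / p₁.
PN = (0.0452 − 0.00816) / 0.0452 = 0.03704 / 0.0452 ≈ 0.8195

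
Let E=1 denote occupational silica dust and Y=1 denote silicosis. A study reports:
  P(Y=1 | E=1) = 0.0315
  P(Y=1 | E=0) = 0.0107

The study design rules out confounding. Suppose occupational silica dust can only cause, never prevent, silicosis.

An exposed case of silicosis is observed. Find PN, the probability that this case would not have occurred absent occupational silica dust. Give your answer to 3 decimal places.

PN ≈ 0.660

Let p₁ = 0.0315, p₀ = 0.0107.
Under exogeneity and monotonicity, PN = (p₁ − p₀) / p₁.
PN = (0.0315 − 0.0107) / 0.0315 = 0.0208 / 0.0315 ≈ 0.6603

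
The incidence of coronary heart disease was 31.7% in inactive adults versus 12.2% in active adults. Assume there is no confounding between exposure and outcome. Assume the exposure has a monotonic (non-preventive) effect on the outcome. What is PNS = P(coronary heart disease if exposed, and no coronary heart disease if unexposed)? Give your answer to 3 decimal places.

PNS ≈ 0.195

p₁ = 0.317, p₀ = 0.122.
Under exogeneity and monotonicity, PNS = p₁ − p₀.
PNS = 0.317 − 0.122 = 0.195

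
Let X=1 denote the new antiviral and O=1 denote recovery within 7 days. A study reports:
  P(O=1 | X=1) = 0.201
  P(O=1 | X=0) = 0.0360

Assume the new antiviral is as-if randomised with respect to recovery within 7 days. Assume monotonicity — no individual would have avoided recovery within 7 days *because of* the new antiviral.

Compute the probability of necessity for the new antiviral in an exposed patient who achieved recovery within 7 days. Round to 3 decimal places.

Let p₁ = 0.201, p₀ = 0.036.
Under exogeneity and monotonicity, PN = (p₁ − p₀) / p₁.
PN = (0.201 − 0.036) / 0.201 = 0.165 / 0.201 ≈ 0.8209

PN ≈ 0.821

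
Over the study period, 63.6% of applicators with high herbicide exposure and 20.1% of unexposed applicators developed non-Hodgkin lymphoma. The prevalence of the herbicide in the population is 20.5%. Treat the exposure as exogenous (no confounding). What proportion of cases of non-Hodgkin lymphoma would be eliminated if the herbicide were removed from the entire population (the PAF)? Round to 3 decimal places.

PAF ≈ 0.307

p₁ = 0.636, p₀ = 0.201.
Overall risk P(Y=1) = π·p₁ + (1−π)·p₀ = 0.205×0.636 + 0.795×0.201 = 0.29018.
Under exogeneity, PAF = [P(Y=1) − p₀] / P(Y=1).
PAF = (0.29018 − 0.201) / 0.29018 ≈ 0.3073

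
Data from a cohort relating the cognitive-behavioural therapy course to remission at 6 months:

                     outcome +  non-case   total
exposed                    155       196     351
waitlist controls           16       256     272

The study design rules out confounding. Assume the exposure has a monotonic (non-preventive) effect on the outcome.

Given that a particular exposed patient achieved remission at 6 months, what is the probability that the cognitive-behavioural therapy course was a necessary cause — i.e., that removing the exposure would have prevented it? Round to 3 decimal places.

p₁ = P(outcome | exposed) = 155/351 = 0.4416
p₀ = P(outcome | unexposed) = 16/272 = 0.058824
Under exogeneity and monotonicity, PN = (p₁ − p₀) / p₁.
PN = (0.4416 − 0.058824) / 0.4416 = 0.38277 / 0.4416 ≈ 0.8668

PN ≈ 0.867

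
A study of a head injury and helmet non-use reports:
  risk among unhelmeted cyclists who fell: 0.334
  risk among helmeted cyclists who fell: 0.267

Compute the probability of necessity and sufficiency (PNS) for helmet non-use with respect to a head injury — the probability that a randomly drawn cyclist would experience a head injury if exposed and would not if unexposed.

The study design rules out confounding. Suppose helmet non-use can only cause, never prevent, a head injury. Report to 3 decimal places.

Let p₁ = 0.334, p₀ = 0.267.
Under exogeneity and monotonicity, PNS = p₁ − p₀.
PNS = 0.334 − 0.267 = 0.067

PNS ≈ 0.067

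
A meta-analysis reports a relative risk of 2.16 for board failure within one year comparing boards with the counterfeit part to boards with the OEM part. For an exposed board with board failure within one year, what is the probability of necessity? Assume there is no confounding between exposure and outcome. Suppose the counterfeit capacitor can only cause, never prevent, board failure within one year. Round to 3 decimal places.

Under exogeneity and monotonicity, PN = (RR − 1) / RR = 1 − 1/RR.
PN = (2.16 − 1) / 2.16 = 1.16 / 2.16 ≈ 0.5370

PN ≈ 0.537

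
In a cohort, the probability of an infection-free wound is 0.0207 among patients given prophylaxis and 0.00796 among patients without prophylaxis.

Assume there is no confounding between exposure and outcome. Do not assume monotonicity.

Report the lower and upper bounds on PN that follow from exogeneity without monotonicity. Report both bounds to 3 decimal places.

0.615 ≤ PN ≤ 1.000

Let p₁ = 0.0207, p₀ = 0.00796.
Under exogeneity alone the bounds on PN are max{0,(p₁−p₀)/p₁} ≤ PN ≤ min{1,(1−p₀)/p₁}.
  lower = (p₁ − p₀)/p₁ = 0.01274 / 0.0207 ≈ 0.6155
  upper = min{1, (1 − p₀)/p₁} = 0.99204 / 0.0207 ≈ 47.9246 → capped at 1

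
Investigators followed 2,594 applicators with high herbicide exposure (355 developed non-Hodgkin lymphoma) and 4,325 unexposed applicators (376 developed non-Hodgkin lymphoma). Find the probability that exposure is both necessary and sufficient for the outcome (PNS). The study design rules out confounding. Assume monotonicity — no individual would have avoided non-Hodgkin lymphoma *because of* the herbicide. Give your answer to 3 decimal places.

PNS ≈ 0.050

p₁ = P(outcome | exposed) = 355/2594 = 0.13685
p₀ = P(outcome | unexposed) = 376/4325 = 0.086936
Under exogeneity and monotonicity, PNS = p₁ − p₀.
PNS = 0.13685 − 0.086936 = 0.049918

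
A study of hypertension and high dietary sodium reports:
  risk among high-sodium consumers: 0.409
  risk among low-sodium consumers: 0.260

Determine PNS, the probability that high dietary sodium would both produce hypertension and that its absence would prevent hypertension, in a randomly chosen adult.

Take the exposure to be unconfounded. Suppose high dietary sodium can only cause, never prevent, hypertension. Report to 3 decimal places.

Let p₁ = 0.409, p₀ = 0.26.
Under exogeneity and monotonicity, PNS = p₁ − p₀.
PNS = 0.409 − 0.26 = 0.149

PNS ≈ 0.149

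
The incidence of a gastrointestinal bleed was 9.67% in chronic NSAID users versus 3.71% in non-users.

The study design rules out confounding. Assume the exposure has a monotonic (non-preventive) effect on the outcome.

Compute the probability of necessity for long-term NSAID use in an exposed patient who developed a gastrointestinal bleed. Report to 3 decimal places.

PN ≈ 0.616

p₁ = 0.0967, p₀ = 0.0371.
Under exogeneity and monotonicity, PN = (p₁ − p₀) / p₁.
PN = (0.0967 − 0.0371) / 0.0967 = 0.0596 / 0.0967 ≈ 0.6163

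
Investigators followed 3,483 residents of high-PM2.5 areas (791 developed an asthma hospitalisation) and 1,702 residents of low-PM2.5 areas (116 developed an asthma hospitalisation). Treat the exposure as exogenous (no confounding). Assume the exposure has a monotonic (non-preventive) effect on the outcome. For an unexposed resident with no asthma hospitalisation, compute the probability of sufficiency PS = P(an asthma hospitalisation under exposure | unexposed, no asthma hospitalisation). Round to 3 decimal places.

PS ≈ 0.171

p₁ = P(outcome | exposed) = 791/3483 = 0.2271
p₀ = P(outcome | unexposed) = 116/1702 = 0.068155
Under exogeneity and monotonicity, PS = (p₁ − p₀) / (1 − p₀).
PS = (0.2271 − 0.068155) / (1 − 0.068155) = 0.15895 / 0.93184 ≈ 0.1706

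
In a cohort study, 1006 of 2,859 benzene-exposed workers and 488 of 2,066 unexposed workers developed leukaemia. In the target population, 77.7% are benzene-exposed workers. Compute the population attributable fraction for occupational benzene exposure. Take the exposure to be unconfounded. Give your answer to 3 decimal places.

p₁ = P(outcome | exposed) = 1006/2859 = 0.35187
p₀ = P(outcome | unexposed) = 488/2066 = 0.23621
Overall risk P(Y=1) = π·p₁ + (1−π)·p₀ = 0.777×0.35187 + 0.223×0.23621 = 0.32608.
Under exogeneity, PAF = [P(Y=1) − p₀] / P(Y=1).
PAF = (0.32608 − 0.23621) / 0.32608 ≈ 0.2756

PAF ≈ 0.276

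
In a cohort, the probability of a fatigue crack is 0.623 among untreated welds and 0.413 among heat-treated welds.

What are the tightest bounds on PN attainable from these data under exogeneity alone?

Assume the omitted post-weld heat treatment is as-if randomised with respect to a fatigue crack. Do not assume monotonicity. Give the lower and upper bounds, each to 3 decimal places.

Let p₁ = 0.623, p₀ = 0.413.
Under exogeneity alone the bounds on PN are max{0,(p₁−p₀)/p₁} ≤ PN ≤ min{1,(1−p₀)/p₁}.
  lower = (p₁ − p₀)/p₁ = 0.21 / 0.623 ≈ 0.3371
  upper = min{1, (1 − p₀)/p₁} = 0.587 / 0.623 ≈ 0.9422

0.337 ≤ PN ≤ 0.942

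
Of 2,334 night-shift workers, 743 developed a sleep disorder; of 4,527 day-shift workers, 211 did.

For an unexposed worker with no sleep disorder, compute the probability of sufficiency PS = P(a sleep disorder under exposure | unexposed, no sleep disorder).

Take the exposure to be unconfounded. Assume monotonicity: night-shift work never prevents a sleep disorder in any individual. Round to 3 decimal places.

PS ≈ 0.285

p₁ = P(outcome | exposed) = 743/2334 = 0.31834
p₀ = P(outcome | unexposed) = 211/4527 = 0.046609
Under exogeneity and monotonicity, PS = (p₁ − p₀) / (1 − p₀).
PS = (0.31834 − 0.046609) / (1 − 0.046609) = 0.27173 / 0.95339 ≈ 0.2850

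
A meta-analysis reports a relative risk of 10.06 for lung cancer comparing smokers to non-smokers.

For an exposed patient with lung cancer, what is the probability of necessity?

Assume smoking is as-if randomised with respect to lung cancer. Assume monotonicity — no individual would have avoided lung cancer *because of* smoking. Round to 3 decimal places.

PN ≈ 0.901

Under exogeneity and monotonicity, PN = (RR − 1) / RR = 1 − 1/RR.
PN = (10.06 − 1) / 10.06 = 9.06 / 10.06 ≈ 0.9006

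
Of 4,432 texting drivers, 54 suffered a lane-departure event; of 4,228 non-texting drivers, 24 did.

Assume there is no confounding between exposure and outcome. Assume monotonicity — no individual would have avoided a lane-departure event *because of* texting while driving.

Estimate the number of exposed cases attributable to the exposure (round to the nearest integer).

about 29 cases

p₁ = P(outcome | exposed) = 54/4432 = 0.012184
p₀ = P(outcome | unexposed) = 24/4228 = 0.0056764
PN = (p₁ − p₀)/p₁ = (0.012184 − 0.0056764) / 0.012184 ≈ 0.53411.
Attributable cases ≈ PN × (exposed cases) = 0.53411 × 54 ≈ 28.84.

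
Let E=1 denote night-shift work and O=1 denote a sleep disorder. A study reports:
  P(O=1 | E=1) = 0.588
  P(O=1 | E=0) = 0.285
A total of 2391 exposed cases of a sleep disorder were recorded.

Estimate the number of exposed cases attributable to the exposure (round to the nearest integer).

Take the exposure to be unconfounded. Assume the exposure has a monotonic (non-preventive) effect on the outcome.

about 1232 cases

Let p₁ = 0.588, p₀ = 0.285.
PN = (p₁ − p₀)/p₁ = (0.588 − 0.285) / 0.588 ≈ 0.51531.
Attributable cases ≈ PN × (exposed cases) = 0.51531 × 2391 ≈ 1232.10.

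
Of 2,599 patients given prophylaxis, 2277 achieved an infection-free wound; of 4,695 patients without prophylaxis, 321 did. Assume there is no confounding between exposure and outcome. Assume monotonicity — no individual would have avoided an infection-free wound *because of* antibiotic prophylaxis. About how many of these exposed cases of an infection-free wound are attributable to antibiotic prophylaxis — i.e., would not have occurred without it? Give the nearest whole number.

about 2099 cases

p₁ = P(outcome | exposed) = 2277/2599 = 0.87611
p₀ = P(outcome | unexposed) = 321/4695 = 0.068371
PN = (p₁ − p₀)/p₁ = (0.87611 − 0.068371) / 0.87611 ≈ 0.92196.
Attributable cases ≈ PN × (exposed cases) = 0.92196 × 2277 ≈ 2099.30.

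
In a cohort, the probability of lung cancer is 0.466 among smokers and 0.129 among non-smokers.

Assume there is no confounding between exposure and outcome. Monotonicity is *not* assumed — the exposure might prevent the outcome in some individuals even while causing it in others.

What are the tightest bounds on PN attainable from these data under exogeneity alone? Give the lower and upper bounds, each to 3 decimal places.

0.723 ≤ PN ≤ 1.000

Let p₁ = 0.466, p₀ = 0.129.
Under exogeneity alone the bounds on PN are max{0,(p₁−p₀)/p₁} ≤ PN ≤ min{1,(1−p₀)/p₁}.
  lower = (p₁ − p₀)/p₁ = 0.337 / 0.466 ≈ 0.7232
  upper = min{1, (1 − p₀)/p₁} = 0.871 / 0.466 ≈ 1.8691 → capped at 1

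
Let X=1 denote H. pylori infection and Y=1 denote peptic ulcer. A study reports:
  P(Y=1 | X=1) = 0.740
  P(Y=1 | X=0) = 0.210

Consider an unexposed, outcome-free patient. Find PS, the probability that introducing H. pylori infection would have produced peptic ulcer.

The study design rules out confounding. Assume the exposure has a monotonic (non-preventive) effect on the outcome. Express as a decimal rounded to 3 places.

PS ≈ 0.671

Let p₁ = 0.74, p₀ = 0.21.
Under exogeneity and monotonicity, PS = (p₁ − p₀) / (1 − p₀).
PS = (0.74 − 0.21) / (1 − 0.21) = 0.53 / 0.79 ≈ 0.6709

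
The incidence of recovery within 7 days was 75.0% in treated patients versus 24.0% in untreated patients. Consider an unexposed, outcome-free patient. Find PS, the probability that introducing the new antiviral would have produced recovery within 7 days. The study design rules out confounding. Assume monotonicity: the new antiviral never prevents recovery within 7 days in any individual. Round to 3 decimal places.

p₁ = 0.75, p₀ = 0.24.
Under exogeneity and monotonicity, PS = (p₁ − p₀) / (1 − p₀).
PS = (0.75 − 0.24) / (1 − 0.24) = 0.51 / 0.76 ≈ 0.6711

PS ≈ 0.671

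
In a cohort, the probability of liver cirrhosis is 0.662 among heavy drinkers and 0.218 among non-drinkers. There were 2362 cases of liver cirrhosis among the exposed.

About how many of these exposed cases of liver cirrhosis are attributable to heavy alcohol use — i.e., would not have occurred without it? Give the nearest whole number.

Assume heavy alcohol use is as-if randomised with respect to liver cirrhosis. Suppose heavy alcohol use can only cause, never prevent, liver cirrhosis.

Let p₁ = 0.662, p₀ = 0.218.
PN = (p₁ − p₀)/p₁ = (0.662 − 0.218) / 0.662 ≈ 0.67069.
Attributable cases ≈ PN × (exposed cases) = 0.67069 × 2362 ≈ 1584.18.

about 1584 cases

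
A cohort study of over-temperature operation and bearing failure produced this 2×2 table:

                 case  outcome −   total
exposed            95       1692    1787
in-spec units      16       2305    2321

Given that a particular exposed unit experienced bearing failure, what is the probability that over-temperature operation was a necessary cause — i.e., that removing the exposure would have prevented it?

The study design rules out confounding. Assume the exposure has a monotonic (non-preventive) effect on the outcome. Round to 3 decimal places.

p₁ = P(outcome | exposed) = 95/1787 = 0.053162
p₀ = P(outcome | unexposed) = 16/2321 = 0.0068936
Under exogeneity and monotonicity, PN = (p₁ − p₀) / p₁.
PN = (0.053162 − 0.0068936) / 0.053162 = 0.046268 / 0.053162 ≈ 0.8703

PN ≈ 0.870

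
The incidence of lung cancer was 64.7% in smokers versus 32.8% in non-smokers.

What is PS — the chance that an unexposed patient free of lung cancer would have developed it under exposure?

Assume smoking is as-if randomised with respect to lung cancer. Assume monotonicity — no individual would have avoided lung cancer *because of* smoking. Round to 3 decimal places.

PS ≈ 0.475

p₁ = 0.647, p₀ = 0.328.
Under exogeneity and monotonicity, PS = (p₁ − p₀) / (1 − p₀).
PS = (0.647 − 0.328) / (1 − 0.328) = 0.319 / 0.672 ≈ 0.4747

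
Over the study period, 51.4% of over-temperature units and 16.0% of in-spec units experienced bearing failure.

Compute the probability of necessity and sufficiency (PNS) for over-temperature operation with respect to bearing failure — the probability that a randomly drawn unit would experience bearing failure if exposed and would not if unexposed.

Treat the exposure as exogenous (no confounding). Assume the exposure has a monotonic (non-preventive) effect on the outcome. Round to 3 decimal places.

p₁ = 0.514, p₀ = 0.16.
Under exogeneity and monotonicity, PNS = p₁ − p₀.
PNS = 0.514 − 0.16 = 0.354

PNS ≈ 0.354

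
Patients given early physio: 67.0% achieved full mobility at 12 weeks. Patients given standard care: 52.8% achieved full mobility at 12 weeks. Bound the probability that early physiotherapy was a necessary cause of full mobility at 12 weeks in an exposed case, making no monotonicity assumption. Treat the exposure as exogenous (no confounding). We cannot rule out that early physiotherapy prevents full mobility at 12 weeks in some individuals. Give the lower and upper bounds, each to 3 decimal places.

0.212 ≤ PN ≤ 0.704

p₁ = 0.67, p₀ = 0.528.
Under exogeneity alone the bounds on PN are max{0,(p₁−p₀)/p₁} ≤ PN ≤ min{1,(1−p₀)/p₁}.
  lower = (p₁ − p₀)/p₁ = 0.142 / 0.67 ≈ 0.2119
  upper = min{1, (1 − p₀)/p₁} = 0.472 / 0.67 ≈ 0.7045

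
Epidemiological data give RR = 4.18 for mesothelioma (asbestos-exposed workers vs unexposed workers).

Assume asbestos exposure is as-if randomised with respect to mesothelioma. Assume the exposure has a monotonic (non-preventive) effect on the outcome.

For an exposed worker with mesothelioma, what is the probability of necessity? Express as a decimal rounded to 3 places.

Under exogeneity and monotonicity, PN = (RR − 1) / RR = 1 − 1/RR.
PN = (4.18 − 1) / 4.18 = 3.18 / 4.18 ≈ 0.7608

PN ≈ 0.761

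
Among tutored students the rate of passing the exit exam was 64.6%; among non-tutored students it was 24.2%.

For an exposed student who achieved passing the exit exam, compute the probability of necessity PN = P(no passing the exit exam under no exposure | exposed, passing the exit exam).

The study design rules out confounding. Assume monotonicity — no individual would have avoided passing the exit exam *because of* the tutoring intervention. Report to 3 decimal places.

p₁ = 0.646, p₀ = 0.242.
Under exogeneity and monotonicity, PN = (p₁ − p₀) / p₁.
PN = (0.646 − 0.242) / 0.646 = 0.404 / 0.646 ≈ 0.6254

PN ≈ 0.625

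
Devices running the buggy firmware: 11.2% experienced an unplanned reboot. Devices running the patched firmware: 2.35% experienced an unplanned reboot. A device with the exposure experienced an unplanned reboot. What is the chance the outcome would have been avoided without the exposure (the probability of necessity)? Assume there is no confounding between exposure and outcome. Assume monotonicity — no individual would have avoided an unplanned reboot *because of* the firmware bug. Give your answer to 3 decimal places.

p₁ = 0.112, p₀ = 0.0235.
Under exogeneity and monotonicity, PN = (p₁ − p₀) / p₁.
PN = (0.112 − 0.0235) / 0.112 = 0.0885 / 0.112 ≈ 0.7902

PN ≈ 0.790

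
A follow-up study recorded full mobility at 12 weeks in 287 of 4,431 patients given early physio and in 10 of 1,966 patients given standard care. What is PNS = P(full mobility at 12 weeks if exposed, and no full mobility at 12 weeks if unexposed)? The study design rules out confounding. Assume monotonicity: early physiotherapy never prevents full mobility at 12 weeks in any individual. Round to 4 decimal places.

PNS ≈ 0.0597

p₁ = P(outcome | exposed) = 287/4431 = 0.064771
p₀ = P(outcome | unexposed) = 10/1966 = 0.0050865
Under exogeneity and monotonicity, PNS = p₁ − p₀.
PNS = 0.064771 − 0.0050865 = 0.059684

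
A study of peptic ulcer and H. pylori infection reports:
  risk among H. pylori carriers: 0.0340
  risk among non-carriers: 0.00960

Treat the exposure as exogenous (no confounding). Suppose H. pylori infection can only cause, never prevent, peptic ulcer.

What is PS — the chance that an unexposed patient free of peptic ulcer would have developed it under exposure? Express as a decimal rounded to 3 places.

Let p₁ = 0.034, p₀ = 0.0096.
Under exogeneity and monotonicity, PS = (p₁ − p₀) / (1 − p₀).
PS = (0.034 − 0.0096) / (1 − 0.0096) = 0.0244 / 0.9904 ≈ 0.0246

PS ≈ 0.025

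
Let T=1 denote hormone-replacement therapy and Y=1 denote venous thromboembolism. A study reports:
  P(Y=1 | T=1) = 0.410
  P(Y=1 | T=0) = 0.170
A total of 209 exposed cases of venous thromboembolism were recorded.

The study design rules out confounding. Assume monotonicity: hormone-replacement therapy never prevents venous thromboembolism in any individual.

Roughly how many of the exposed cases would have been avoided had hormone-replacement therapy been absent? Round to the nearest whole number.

about 122 cases

Let p₁ = 0.41, p₀ = 0.17.
PN = (p₁ − p₀)/p₁ = (0.41 − 0.17) / 0.41 ≈ 0.58537.
Attributable cases ≈ PN × (exposed cases) = 0.58537 × 209 ≈ 122.34.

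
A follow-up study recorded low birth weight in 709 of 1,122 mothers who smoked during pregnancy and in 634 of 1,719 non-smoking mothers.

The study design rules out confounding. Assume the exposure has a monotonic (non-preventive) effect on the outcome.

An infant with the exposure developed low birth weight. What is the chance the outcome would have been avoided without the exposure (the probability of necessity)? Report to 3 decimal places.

PN ≈ 0.416

p₁ = P(outcome | exposed) = 709/1122 = 0.63191
p₀ = P(outcome | unexposed) = 634/1719 = 0.36882
Under exogeneity and monotonicity, PN = (p₁ − p₀) / p₁.
PN = (0.63191 − 0.36882) / 0.63191 = 0.26309 / 0.63191 ≈ 0.4163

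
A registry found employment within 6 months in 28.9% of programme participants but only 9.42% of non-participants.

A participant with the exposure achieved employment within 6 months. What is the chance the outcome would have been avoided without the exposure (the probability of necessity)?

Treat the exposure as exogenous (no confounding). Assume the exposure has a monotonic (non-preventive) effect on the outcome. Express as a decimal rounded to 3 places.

p₁ = 0.289, p₀ = 0.0942.
Under exogeneity and monotonicity, PN = (p₁ − p₀) / p₁.
PN = (0.289 − 0.0942) / 0.289 = 0.1948 / 0.289 ≈ 0.6740

PN ≈ 0.674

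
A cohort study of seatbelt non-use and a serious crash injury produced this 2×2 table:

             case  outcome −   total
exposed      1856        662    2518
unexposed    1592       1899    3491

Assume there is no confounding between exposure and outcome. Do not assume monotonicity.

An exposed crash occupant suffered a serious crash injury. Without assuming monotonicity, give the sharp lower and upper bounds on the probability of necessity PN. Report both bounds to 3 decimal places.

0.381 ≤ PN ≤ 0.738

p₁ = P(outcome | exposed) = 1856/2518 = 0.73709
p₀ = P(outcome | unexposed) = 1592/3491 = 0.45603
Under exogeneity alone the bounds on PN are max{0,(p₁−p₀)/p₁} ≤ PN ≤ min{1,(1−p₀)/p₁}.
  lower = (p₁ − p₀)/p₁ = 0.28106 / 0.73709 ≈ 0.3813
  upper = min{1, (1 − p₀)/p₁} = 0.54397 / 0.73709 ≈ 0.7380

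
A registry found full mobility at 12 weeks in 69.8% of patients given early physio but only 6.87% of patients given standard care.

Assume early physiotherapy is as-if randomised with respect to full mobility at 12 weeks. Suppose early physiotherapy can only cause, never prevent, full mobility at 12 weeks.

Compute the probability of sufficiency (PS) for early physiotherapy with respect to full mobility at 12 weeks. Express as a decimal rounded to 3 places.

PS ≈ 0.676

p₁ = 0.698, p₀ = 0.0687.
Under exogeneity and monotonicity, PS = (p₁ − p₀) / (1 − p₀).
PS = (0.698 − 0.0687) / (1 − 0.0687) = 0.6293 / 0.9313 ≈ 0.6757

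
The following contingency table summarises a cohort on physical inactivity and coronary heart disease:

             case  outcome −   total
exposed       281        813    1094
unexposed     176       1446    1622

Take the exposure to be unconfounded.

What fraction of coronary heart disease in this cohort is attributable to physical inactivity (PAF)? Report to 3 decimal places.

p₁ = P(outcome | exposed) = 281/1094 = 0.25686
p₀ = P(outcome | unexposed) = 176/1622 = 0.10851
Exposure prevalence π = 1094/2716 = 0.4028; overall risk P(Y=1) = 0.16826.
Under exogeneity, PAF = [P(Y=1) − p₀]/P(Y=1).
PAF = (0.16826 − 0.10851) / 0.16826 ≈ 0.3551

PAF ≈ 0.355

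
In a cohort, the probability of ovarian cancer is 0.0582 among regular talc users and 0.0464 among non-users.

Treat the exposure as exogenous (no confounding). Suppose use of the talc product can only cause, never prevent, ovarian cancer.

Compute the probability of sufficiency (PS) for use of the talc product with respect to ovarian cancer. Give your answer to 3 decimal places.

Let p₁ = 0.0582, p₀ = 0.0464.
Under exogeneity and monotonicity, PS = (p₁ − p₀) / (1 − p₀).
PS = (0.0582 − 0.0464) / (1 − 0.0464) = 0.0118 / 0.9536 ≈ 0.0124

PS ≈ 0.012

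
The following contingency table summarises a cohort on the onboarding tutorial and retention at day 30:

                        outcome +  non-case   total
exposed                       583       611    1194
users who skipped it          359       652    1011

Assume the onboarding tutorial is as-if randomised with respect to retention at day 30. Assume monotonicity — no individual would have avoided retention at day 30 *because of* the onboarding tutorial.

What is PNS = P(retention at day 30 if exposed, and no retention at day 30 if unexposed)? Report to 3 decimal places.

PNS ≈ 0.133

p₁ = P(outcome | exposed) = 583/1194 = 0.48827
p₀ = P(outcome | unexposed) = 359/1011 = 0.35509
Under exogeneity and monotonicity, PNS = p₁ − p₀.
PNS = 0.48827 − 0.35509 = 0.13318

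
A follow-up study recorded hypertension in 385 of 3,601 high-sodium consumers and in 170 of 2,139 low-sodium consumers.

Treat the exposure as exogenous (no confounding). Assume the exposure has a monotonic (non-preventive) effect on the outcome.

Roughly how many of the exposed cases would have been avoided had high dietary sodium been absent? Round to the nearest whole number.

p₁ = P(outcome | exposed) = 385/3601 = 0.10691
p₀ = P(outcome | unexposed) = 170/2139 = 0.079476
PN = (p₁ − p₀)/p₁ = (0.10691 − 0.079476) / 0.10691 ≈ 0.25664.
Attributable cases ≈ PN × (exposed cases) = 0.25664 × 385 ≈ 98.81.

about 99 cases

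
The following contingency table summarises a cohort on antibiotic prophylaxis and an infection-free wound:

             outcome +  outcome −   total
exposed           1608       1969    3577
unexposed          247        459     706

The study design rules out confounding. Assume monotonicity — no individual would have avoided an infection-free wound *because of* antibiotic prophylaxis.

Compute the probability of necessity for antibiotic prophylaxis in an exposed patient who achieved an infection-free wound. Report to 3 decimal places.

PN ≈ 0.222

p₁ = P(outcome | exposed) = 1608/3577 = 0.44954
p₀ = P(outcome | unexposed) = 247/706 = 0.34986
Under exogeneity and monotonicity, PN = (p₁ − p₀)/p₁.
PN = (0.44954 − 0.34986) / 0.44954 ≈ 0.2217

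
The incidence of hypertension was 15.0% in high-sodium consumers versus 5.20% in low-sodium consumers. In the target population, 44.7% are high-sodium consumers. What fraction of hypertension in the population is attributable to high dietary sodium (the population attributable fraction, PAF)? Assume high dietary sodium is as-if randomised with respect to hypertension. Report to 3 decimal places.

p₁ = 0.15, p₀ = 0.052.
Overall risk P(Y=1) = π·p₁ + (1−π)·p₀ = 0.447×0.15 + 0.553×0.052 = 0.095806.
Under exogeneity, PAF = [P(Y=1) − p₀] / P(Y=1).
PAF = (0.095806 − 0.052) / 0.095806 ≈ 0.4572

PAF ≈ 0.457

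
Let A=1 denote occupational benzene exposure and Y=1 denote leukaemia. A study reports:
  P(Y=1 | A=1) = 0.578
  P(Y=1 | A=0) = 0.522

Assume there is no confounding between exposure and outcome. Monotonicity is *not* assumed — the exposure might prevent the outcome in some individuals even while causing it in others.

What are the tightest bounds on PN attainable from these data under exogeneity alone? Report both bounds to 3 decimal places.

Let p₁ = 0.578, p₀ = 0.522.
Under exogeneity alone the bounds on PN are max{0,(p₁−p₀)/p₁} ≤ PN ≤ min{1,(1−p₀)/p₁}.
  lower = (p₁ − p₀)/p₁ = 0.056 / 0.578 ≈ 0.0969
  upper = min{1, (1 − p₀)/p₁} = 0.478 / 0.578 ≈ 0.8270

0.097 ≤ PN ≤ 0.827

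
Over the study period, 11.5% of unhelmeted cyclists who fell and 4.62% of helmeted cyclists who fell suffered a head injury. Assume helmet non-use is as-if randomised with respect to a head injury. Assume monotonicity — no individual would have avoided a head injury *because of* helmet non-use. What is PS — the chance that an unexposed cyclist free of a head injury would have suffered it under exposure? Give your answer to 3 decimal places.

PS ≈ 0.072

p₁ = 0.115, p₀ = 0.0462.
Under exogeneity and monotonicity, PS = (p₁ − p₀) / (1 − p₀).
PS = (0.115 − 0.0462) / (1 − 0.0462) = 0.0688 / 0.9538 ≈ 0.0721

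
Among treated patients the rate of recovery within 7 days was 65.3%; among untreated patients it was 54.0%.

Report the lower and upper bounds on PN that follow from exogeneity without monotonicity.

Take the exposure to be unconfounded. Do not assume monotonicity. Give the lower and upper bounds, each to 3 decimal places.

0.173 ≤ PN ≤ 0.704

p₁ = 0.653, p₀ = 0.54.
Under exogeneity alone the bounds on PN are max{0,(p₁−p₀)/p₁} ≤ PN ≤ min{1,(1−p₀)/p₁}.
  lower = (p₁ − p₀)/p₁ = 0.113 / 0.653 ≈ 0.1730
  upper = min{1, (1 − p₀)/p₁} = 0.46 / 0.653 ≈ 0.7044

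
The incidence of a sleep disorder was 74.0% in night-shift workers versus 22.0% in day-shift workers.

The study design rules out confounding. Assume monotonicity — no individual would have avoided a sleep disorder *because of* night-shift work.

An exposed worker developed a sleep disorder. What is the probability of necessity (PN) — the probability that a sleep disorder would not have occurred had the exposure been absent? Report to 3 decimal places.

PN ≈ 0.703

p₁ = 0.74, p₀ = 0.22.
Under exogeneity and monotonicity, PN = (p₁ − p₀) / p₁.
PN = (0.74 − 0.22) / 0.74 = 0.52 / 0.74 ≈ 0.7027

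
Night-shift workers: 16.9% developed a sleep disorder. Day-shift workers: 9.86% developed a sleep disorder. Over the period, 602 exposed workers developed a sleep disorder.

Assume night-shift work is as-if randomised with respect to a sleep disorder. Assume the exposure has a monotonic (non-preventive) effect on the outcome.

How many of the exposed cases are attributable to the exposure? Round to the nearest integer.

about 251 cases

p₁ = 0.169, p₀ = 0.0986.
PN = (p₁ − p₀)/p₁ = (0.169 − 0.0986) / 0.169 ≈ 0.41657.
Attributable cases ≈ PN × (exposed cases) = 0.41657 × 602 ≈ 250.77.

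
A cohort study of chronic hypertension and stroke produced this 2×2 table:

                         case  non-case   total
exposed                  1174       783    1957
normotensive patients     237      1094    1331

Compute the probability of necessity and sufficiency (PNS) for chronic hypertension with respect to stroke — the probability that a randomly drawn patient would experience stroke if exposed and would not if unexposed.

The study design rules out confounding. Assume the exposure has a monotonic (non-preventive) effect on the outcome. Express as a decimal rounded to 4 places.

PNS ≈ 0.4218

p₁ = P(outcome | exposed) = 1174/1957 = 0.5999
p₀ = P(outcome | unexposed) = 237/1331 = 0.17806
Under exogeneity and monotonicity, PNS = p₁ − p₀.
PNS = 0.5999 − 0.17806 = 0.42184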